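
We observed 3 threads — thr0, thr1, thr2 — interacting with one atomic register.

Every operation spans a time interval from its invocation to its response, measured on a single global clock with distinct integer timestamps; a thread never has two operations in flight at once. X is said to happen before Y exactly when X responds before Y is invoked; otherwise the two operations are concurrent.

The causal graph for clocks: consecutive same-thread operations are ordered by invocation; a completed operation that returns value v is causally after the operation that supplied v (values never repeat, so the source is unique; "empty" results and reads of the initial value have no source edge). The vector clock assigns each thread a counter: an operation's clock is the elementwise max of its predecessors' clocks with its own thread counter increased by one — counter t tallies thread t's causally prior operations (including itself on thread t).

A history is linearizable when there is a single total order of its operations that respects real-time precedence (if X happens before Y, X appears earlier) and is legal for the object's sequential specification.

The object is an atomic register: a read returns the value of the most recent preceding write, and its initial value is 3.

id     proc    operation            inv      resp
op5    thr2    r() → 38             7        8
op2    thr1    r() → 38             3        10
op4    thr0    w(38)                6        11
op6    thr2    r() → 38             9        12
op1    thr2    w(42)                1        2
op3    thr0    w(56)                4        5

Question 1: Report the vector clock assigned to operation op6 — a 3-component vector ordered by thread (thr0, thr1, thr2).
(2, 0, 3)

invoked at 1, op1 has no predecessors; its own thr2 bump gives (0, 0, 1)
invoked at 4, op3 has no predecessors; its own thr0 bump gives (1, 0, 0)
merge at op4 (invoked 6): VC(op3)=(1, 0, 0), own-thread bump on thr0 → (2, 0, 0)
merge at op2 (invoked 3): VC(op4)=(2, 0, 0), own-thread bump on thr1 → (2, 1, 0)
merge at op5 (invoked 7): VC(op1)=(0, 0, 1), VC(op4)=(2, 0, 0), own-thread bump on thr2 → (2, 0, 2)
merge at op6 (invoked 9): VC(op4)=(2, 0, 0), VC(op5)=(2, 0, 2), own-thread bump on thr2 → (2, 0, 3)
target: VC(op6) = (2, 0, 3)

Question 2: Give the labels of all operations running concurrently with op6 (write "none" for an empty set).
op2, op4

concurrent with op6 ([9,12]): every op whose interval crosses 9..12
op1 [1,2]: before
op2 [3,10]: concurrent
op3 [4,5]: before
op4 [6,11]: concurrent
op5 [7,8]: before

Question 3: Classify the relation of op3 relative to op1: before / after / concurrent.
after

op3 spans [4,5], op1 spans [1,2]
resp(op1)=2 < inv(op3)=4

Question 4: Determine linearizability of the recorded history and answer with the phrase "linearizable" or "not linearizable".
linearizable

a witness: op1, op3, op4, op2, op5, op6
after step 1 (op1 w(42)): value 42
after step 2 (op3 w(56)): value 56
after step 3 (op4 w(38)): value 38
after step 4 (op2 r() → 38): value 38
after step 5 (op5 r() → 38): value 38
after step 6 (op6 r() → 38): value 38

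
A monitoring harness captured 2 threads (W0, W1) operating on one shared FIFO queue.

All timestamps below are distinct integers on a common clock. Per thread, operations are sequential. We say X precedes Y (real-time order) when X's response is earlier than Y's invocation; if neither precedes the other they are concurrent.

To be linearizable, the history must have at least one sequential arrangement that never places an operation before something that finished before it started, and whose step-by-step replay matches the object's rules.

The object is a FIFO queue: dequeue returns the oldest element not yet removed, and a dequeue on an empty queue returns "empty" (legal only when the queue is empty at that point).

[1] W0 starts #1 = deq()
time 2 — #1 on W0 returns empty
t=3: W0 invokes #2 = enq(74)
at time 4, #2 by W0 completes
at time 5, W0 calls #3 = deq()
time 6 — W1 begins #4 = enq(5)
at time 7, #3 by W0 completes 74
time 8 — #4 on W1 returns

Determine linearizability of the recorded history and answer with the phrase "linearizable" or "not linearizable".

one valid linearization: #1, #2, #3, #4
step 1: #1 deq() → empty — queue <>
step 2: #2 enq(74) — queue <74>
step 3: #3 deq() → 74 — queue <>
step 4: #4 enq(5) — queue <5>

linearizable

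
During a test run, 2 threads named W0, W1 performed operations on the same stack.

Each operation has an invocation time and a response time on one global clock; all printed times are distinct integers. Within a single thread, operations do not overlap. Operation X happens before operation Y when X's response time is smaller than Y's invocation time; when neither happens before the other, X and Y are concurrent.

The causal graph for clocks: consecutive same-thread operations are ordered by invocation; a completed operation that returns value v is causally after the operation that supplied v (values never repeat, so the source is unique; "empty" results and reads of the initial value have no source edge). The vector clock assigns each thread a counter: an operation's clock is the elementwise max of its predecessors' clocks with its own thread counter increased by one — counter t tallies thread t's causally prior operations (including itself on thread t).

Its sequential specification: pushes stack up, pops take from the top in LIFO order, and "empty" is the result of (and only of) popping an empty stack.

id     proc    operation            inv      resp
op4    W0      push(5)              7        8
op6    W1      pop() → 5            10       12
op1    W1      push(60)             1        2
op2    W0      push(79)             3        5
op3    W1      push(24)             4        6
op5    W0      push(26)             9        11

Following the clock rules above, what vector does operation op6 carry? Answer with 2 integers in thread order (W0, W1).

root op op1, invoked 1: fresh clock plus W1's own tick → (0, 1)
root op op2, invoked 3: fresh clock plus W0's own tick → (1, 0)
VC(op3, invoked at 4): max of VC(op1)=(0, 1), then +1 on thread W1 → (0, 2)
VC(op4, invoked at 7): max of VC(op2)=(1, 0), then +1 on thread W0 → (2, 0)
VC(op5, invoked at 9): max of VC(op4)=(2, 0), then +1 on thread W0 → (3, 0)
VC(op6, invoked at 10): max of VC(op3)=(0, 2), VC(op4)=(2, 0), then +1 on thread W1 → (2, 3)
target: VC(op6) = (2, 3)

(2, 3)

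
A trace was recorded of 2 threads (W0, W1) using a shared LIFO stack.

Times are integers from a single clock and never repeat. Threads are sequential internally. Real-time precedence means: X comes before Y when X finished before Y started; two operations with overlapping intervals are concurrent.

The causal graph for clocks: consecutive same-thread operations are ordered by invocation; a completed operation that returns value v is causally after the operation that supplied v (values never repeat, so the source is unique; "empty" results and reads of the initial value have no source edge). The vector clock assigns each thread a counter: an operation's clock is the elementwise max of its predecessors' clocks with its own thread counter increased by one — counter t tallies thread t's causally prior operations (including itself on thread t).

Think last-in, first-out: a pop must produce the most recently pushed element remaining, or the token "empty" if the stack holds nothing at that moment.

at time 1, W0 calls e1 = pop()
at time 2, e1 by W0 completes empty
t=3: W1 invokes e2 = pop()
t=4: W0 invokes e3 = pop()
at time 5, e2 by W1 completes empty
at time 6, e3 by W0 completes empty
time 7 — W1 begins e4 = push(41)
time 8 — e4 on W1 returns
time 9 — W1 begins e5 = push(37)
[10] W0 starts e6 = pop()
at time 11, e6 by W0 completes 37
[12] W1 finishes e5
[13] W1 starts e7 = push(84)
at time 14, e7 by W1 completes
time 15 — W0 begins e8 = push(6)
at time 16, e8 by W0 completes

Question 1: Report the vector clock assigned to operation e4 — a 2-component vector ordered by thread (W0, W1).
invoked at 3, e2 has no predecessors; its own W1 bump gives (0, 1)
invoked at 1, e1 has no predecessors; its own W0 bump gives (1, 0)
invoked at 7, e4 merges VC(e2)=(0, 1) and bumps W1's slot → (0, 2)
invoked at 4, e3 merges VC(e1)=(1, 0) and bumps W0's slot → (2, 0)
invoked at 9, e5 merges VC(e4)=(0, 2) and bumps W1's slot → (0, 3)
invoked at 13, e7 merges VC(e5)=(0, 3) and bumps W1's slot → (0, 4)
invoked at 10, e6 merges VC(e3)=(2, 0), VC(e5)=(0, 3) and bumps W0's slot → (3, 3)
invoked at 15, e8 merges VC(e6)=(3, 3) and bumps W0's slot → (4, 3)
target: VC(e4) = (0, 2)

(0, 2)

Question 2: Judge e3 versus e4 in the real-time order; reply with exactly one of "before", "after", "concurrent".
e3 spans [4,6], e4 spans [7,8]
resp(e3)=6 < inv(e4)=7

before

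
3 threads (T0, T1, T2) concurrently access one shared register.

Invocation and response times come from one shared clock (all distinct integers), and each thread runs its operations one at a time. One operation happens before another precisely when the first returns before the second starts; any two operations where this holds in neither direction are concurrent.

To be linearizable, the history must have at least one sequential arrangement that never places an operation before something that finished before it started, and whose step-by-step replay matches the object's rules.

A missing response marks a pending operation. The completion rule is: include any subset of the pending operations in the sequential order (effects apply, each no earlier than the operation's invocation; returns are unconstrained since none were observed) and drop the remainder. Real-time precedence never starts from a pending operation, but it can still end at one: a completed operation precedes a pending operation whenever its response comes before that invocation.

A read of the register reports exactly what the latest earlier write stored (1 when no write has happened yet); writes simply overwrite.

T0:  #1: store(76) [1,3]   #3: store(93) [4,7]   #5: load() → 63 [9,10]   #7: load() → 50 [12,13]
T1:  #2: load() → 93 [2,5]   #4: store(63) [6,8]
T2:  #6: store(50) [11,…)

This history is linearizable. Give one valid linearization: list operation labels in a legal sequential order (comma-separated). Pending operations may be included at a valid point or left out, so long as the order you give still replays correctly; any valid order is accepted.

#1, #3, #2, #4, #5, #6, #7

1. #1 store(76), leaving value 76
2. #3 store(93), leaving value 93
3. #2 load() → 93, leaving value 93
4. #4 store(63), leaving value 63
5. #5 load() → 63, leaving value 63
6. #6 store(50) (pending, included), leaving value 50
7. #7 load() → 50, leaving value 50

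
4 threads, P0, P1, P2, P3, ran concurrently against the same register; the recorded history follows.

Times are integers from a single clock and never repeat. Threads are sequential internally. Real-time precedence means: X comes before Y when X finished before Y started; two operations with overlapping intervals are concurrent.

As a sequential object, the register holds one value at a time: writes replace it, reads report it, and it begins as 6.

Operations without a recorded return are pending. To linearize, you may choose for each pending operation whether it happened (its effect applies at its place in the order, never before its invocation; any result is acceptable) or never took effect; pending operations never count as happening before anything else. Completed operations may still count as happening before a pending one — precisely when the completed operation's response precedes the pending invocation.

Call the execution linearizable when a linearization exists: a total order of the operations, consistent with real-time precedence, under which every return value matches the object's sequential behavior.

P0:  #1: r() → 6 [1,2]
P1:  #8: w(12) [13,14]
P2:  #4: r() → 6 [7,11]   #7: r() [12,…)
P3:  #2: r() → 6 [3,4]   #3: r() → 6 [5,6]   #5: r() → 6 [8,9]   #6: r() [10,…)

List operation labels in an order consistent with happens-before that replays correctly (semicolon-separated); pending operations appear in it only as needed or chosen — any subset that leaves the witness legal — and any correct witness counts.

#1; #2; #3; #4; #5; #6; #7; #8

step 1: #1 r() → 6 — value 6
step 2: #2 r() → 6 — value 6
step 3: #3 r() → 6 — value 6
step 4: #4 r() → 6 — value 6
step 5: #5 r() → 6 — value 6
step 6: #6 r() (pending, included) — value 6
step 7: #7 r() (pending, included) — value 6
step 8: #8 w(12) — value 12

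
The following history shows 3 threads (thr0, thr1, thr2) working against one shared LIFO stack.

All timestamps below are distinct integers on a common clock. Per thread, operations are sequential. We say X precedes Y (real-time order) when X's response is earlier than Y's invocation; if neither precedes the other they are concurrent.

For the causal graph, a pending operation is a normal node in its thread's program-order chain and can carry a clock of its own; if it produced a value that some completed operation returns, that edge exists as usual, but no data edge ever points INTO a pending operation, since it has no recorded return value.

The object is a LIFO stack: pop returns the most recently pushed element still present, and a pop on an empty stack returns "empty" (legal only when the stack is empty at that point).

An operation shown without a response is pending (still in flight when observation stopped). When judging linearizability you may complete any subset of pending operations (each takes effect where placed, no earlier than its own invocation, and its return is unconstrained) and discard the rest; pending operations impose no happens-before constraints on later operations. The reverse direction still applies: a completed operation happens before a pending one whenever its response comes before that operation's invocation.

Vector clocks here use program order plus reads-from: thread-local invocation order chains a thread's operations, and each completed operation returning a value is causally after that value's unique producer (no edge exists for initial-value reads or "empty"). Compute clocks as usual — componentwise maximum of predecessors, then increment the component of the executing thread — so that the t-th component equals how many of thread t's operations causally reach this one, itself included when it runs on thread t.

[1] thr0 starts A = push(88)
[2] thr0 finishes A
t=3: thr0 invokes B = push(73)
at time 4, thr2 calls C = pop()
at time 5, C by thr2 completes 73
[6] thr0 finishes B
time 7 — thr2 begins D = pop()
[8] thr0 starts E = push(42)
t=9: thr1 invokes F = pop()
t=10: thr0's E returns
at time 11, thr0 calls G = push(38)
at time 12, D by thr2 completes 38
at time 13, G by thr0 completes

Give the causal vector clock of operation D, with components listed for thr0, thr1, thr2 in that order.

root op F, invoked 9: fresh clock plus thr1's own tick → (0, 1, 0)
root op A, invoked 1: fresh clock plus thr0's own tick → (1, 0, 0)
from VC(A)=(1, 0, 0), B (invoked 3) maxes components and bumps thr0 → (2, 0, 0)
from VC(B)=(2, 0, 0), C (invoked 4) maxes components and bumps thr2 → (2, 0, 1)
from VC(B)=(2, 0, 0), E (invoked 8) maxes components and bumps thr0 → (3, 0, 0)
from VC(E)=(3, 0, 0), G (invoked 11) maxes components and bumps thr0 → (4, 0, 0)
from VC(C)=(2, 0, 1), VC(G)=(4, 0, 0), D (invoked 7) maxes components and bumps thr2 → (4, 0, 2)
target: VC(D) = (4, 0, 2)

(4, 0, 2)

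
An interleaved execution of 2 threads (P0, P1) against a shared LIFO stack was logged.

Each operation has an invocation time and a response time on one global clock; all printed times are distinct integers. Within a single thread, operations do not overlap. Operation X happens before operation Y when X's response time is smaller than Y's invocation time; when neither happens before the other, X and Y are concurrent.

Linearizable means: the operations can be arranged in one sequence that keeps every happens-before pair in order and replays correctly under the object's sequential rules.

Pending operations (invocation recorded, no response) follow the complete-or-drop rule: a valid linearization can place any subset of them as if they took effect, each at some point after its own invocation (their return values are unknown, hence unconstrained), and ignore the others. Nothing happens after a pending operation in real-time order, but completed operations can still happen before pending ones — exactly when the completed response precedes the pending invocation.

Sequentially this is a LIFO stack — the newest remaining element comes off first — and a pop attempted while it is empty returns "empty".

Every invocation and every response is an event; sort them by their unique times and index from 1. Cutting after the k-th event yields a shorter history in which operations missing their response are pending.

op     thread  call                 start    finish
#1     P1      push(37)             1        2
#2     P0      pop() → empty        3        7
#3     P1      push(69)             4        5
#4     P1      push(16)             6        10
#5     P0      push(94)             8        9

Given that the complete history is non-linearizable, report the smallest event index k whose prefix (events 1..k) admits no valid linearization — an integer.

events 1..6 are linearizable; a witness order is #1, #2, #3:
after step 1 (#1 push(37)): stack <37>
after step 2 (#2 pop() (pending, included)): stack <>
after step 3 (#3 push(69)): stack <69>
with event 7 included (#2 responding at time 7), all real-time-consistent orders fail
every completion of the 1 pending operation (#4) was checked; none linearizes
sample order #1, #2, #3 (pending dropped) stalls at step 2 — #2 pop() → empty has no legal effect
sample order #1, #3, #2 (pending dropped) stalls at step 3 — #2 pop() → empty has no legal effect

7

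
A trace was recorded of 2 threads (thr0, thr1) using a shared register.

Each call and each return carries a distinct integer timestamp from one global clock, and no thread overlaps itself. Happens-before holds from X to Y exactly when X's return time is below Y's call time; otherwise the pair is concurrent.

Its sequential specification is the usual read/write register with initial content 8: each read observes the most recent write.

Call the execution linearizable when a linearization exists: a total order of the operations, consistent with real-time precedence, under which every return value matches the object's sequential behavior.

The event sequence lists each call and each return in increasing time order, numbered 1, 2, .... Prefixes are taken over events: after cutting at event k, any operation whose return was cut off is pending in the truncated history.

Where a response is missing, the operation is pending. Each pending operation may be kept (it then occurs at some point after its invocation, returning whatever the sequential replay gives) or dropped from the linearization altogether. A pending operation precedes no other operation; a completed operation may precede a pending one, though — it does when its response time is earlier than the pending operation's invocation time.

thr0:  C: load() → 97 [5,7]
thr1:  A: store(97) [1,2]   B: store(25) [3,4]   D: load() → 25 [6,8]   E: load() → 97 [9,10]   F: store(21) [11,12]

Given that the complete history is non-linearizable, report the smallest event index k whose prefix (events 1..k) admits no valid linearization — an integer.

7

one valid order for events 1..6 is A, B:
step 1: A store(97) — value 97
step 2: B store(25) — value 25
once event 7 joins (C's response, time 7), exhaustive search finds no witness
include/drop combinations of the 1 pending operation (D) were all tried; none helps
e.g. A, B, C (pending dropped): illegal at step 3, since C load() → 97 cannot apply there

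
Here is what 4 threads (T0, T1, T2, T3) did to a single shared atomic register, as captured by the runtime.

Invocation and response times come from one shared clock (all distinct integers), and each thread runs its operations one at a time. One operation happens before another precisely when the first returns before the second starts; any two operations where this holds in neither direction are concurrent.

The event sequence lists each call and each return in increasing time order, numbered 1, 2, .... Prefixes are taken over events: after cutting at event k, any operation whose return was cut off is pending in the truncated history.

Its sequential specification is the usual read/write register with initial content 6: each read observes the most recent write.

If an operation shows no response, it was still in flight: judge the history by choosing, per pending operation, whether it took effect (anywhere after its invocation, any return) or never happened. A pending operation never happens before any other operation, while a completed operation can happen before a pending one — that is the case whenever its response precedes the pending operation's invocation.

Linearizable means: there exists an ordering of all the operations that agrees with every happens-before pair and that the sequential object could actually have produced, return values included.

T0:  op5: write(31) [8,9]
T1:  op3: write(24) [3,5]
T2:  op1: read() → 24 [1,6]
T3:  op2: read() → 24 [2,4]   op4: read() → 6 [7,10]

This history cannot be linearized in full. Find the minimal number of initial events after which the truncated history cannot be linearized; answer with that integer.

10

a valid linearization of events 1..9 exists, for instance op3, op1, op2, op4, op5:
1. op3 write(24), leaving value 24
2. op1 read() → 24, leaving value 24
3. op2 read() → 24, leaving value 24
4. op4 read() (pending, included), leaving value 24
5. op5 write(31), leaving value 31
at event 10 (op4's time-10 response) nothing linearizes any more
take op1, op2, op3, op4, op5: step 1 already fails, because op1 read() → 24 cannot occur there
take op1, op2, op3, op5, op4: step 1 already fails, because op1 read() → 24 cannot occur there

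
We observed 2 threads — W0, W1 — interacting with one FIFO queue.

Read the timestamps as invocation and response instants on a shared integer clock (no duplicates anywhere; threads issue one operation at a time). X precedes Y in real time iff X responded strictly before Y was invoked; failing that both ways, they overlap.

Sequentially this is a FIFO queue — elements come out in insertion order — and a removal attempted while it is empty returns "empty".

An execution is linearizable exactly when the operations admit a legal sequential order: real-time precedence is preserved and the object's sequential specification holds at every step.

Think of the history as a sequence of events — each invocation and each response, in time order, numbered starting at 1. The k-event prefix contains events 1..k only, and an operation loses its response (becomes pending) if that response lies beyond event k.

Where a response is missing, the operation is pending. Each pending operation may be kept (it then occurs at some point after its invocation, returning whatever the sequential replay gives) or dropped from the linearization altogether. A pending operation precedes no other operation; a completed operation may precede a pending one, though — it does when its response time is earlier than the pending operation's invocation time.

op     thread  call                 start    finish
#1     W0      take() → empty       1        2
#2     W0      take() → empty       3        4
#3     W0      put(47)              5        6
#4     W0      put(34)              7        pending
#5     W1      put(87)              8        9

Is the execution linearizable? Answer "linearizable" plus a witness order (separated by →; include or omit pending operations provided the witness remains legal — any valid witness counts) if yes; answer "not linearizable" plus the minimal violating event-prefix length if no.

1. #1 take() → empty, leaving queue <>
2. #2 take() → empty, leaving queue <>
3. #3 put(47), leaving queue <47>
4. #4 put(34) (pending, included), leaving queue <47,34>
5. #5 put(87), leaving queue <47,34,87>

linearizable — witness: #1 → #2 → #3 → #4 → #5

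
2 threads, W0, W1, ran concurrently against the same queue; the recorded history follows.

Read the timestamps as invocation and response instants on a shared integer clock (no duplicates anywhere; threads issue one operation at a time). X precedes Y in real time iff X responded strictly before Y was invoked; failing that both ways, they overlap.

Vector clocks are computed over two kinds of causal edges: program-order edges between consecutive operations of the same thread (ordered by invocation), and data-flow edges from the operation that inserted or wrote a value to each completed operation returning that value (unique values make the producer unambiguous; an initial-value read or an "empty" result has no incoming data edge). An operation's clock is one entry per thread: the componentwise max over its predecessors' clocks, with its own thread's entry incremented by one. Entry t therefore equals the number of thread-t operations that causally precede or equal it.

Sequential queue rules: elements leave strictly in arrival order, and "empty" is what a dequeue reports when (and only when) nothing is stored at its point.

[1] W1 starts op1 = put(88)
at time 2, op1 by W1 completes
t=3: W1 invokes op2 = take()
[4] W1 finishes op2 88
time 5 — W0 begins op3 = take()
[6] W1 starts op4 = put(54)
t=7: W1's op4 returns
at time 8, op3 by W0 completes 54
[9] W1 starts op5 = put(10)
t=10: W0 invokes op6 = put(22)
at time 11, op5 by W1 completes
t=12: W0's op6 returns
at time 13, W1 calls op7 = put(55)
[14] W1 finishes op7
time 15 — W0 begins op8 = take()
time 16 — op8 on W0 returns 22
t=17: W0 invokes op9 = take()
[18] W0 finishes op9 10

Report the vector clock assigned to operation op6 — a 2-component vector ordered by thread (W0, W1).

(2, 3)

VC(op1, invoked at 1): no causal predecessors; +1 on W1 → (0, 1)
invoked at 3, op2 merges VC(op1)=(0, 1) and bumps W1's slot → (0, 2)
invoked at 6, op4 merges VC(op2)=(0, 2) and bumps W1's slot → (0, 3)
invoked at 9, op5 merges VC(op4)=(0, 3) and bumps W1's slot → (0, 4)
invoked at 5, op3 merges VC(op4)=(0, 3) and bumps W0's slot → (1, 3)
invoked at 13, op7 merges VC(op5)=(0, 4) and bumps W1's slot → (0, 5)
invoked at 10, op6 merges VC(op3)=(1, 3) and bumps W0's slot → (2, 3)
invoked at 15, op8 merges VC(op6)=(2, 3) and bumps W0's slot → (3, 3)
invoked at 17, op9 merges VC(op5)=(0, 4), VC(op8)=(3, 3) and bumps W0's slot → (4, 4)
target: VC(op6) = (2, 3)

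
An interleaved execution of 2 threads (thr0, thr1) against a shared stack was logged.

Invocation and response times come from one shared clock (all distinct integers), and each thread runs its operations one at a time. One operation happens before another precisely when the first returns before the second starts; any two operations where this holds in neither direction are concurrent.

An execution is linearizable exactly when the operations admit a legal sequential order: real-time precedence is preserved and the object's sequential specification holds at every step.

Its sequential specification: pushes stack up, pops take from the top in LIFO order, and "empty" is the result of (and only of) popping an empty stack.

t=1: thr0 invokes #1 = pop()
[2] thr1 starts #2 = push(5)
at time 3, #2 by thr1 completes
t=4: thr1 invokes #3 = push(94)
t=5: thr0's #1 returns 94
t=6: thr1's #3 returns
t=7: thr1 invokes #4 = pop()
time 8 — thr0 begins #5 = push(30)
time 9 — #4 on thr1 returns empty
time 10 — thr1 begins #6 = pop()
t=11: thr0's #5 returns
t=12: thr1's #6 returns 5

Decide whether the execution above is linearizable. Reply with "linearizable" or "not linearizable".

through event 8 a valid linearization exists; event 9 (#4 responding at time 9) ends that
no legal order exists: 3 real-time-consistent candidates over 4 completed stack operations, all rejected
include/drop combinations of the 1 pending operation (#5) were all tried; none helps
for example #1, #2, #3, #4 (pending dropped) fails at step 1: #1 pop() → 94 is not legal there
for example #2, #1, #3, #4 (pending dropped) fails at step 2: #1 pop() → 94 is not legal there

not linearizable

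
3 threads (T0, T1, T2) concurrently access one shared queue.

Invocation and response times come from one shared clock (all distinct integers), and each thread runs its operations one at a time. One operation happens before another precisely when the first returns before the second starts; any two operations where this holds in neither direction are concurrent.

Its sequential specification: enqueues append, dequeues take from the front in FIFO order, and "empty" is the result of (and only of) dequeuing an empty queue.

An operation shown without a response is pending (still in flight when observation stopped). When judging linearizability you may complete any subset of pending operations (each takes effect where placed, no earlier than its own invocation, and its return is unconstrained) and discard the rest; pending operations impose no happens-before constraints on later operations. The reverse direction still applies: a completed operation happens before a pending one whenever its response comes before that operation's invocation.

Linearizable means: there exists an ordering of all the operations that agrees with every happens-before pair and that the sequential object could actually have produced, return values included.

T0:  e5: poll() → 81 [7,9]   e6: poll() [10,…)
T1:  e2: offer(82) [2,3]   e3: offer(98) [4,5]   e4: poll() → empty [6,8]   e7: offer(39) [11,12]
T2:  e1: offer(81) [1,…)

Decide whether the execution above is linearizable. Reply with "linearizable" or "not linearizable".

not linearizable

cut after 7 events: linearizable; cut after 8 events (e4 responds, time 8): not linearizable
a single order respects real time; the 3 completed queue operations fail replay along it
every completion of the 2 pending operations (e1, e5) was checked; none linearizes
one such order, e2, e3, e4 (pending dropped), breaks at step 3 where e4 poll() → empty is illegal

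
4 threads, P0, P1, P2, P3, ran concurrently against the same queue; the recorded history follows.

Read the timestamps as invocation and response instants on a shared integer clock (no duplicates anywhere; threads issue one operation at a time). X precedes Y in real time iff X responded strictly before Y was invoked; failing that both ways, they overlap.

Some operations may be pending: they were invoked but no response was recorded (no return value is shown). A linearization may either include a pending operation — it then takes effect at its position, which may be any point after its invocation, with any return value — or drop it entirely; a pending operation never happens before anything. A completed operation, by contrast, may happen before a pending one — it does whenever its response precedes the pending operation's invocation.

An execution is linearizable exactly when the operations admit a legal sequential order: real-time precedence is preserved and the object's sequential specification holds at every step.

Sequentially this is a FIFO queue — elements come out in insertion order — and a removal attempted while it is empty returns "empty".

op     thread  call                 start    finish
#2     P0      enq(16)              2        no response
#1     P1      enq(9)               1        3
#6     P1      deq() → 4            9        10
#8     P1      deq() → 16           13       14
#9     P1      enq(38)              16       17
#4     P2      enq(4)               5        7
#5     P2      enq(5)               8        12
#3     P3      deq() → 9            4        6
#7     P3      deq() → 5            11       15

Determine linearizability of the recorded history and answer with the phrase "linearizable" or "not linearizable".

a witness: #1, #3, #4, #2, #5, #6, #8, #7, #9
1. #1 enq(9), leaving queue <9>
2. #3 deq() → 9, leaving queue <>
3. #4 enq(4), leaving queue <4>
4. #2 enq(16) (pending, included), leaving queue <4,16>
5. #5 enq(5), leaving queue <4,16,5>
6. #6 deq() → 4, leaving queue <16,5>
7. #8 deq() → 16, leaving queue <5>
8. #7 deq() → 5, leaving queue <>
9. #9 enq(38), leaving queue <38>

linearizable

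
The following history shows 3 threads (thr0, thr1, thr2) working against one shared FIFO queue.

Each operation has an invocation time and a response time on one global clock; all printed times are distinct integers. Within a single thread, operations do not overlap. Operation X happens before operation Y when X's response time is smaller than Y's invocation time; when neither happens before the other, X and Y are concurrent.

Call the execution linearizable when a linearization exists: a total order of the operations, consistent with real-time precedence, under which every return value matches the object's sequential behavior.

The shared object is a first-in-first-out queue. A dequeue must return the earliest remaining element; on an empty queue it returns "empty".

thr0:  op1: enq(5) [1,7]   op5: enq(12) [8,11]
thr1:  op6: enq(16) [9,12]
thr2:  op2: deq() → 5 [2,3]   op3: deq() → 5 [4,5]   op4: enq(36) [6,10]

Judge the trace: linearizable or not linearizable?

prefix check: 1..4 passes, 1..5 fails once op3's time-5 response joins
one real-time candidate order over the 2 completed operations — the FIFO queue replay rejects it
every completion of the 1 pending operation (op1) was checked; none linearizes
sample order op2, op3 (pending dropped) stalls at step 1 — op2 deq() → 5 has no legal effect

not linearizable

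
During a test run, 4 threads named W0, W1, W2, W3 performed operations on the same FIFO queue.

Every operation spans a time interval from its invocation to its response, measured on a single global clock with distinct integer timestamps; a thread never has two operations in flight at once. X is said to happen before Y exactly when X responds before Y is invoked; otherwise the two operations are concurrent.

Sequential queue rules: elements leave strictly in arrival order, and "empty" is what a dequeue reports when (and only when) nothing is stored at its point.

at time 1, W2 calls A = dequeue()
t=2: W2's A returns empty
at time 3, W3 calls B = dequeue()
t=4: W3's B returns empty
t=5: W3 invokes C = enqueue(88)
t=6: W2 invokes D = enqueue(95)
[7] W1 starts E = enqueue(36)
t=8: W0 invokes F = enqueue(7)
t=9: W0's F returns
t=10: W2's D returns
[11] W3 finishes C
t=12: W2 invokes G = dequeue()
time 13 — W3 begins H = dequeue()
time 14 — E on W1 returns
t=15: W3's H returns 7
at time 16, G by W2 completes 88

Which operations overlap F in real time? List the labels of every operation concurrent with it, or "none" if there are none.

C, D, E

overlap test against F [8,9]: concurrent iff the interval meets 8..9
A [1,2]: before
B [3,4]: before
C [5,11]: concurrent
D [6,10]: concurrent
E [7,14]: concurrent
G [12,16]: after
H [13,15]: after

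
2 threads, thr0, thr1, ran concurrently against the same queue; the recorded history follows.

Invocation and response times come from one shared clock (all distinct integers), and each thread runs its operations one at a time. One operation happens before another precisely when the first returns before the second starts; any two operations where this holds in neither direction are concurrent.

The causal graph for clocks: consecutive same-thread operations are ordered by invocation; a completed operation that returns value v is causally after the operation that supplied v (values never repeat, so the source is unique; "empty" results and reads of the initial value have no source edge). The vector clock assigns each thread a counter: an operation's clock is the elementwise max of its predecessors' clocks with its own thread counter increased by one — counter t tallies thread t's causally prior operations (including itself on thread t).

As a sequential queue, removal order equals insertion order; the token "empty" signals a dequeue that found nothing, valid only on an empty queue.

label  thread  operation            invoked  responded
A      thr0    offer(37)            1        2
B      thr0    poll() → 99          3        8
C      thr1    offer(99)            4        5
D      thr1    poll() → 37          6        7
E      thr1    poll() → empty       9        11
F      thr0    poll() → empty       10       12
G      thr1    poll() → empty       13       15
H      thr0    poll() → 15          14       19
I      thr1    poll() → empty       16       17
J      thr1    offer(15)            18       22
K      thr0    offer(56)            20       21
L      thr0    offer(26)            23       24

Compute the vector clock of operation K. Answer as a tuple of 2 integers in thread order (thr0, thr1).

root op C, invoked 4: fresh clock plus thr1's own tick → (0, 1)
root op A, invoked 1: fresh clock plus thr0's own tick → (1, 0)
merge at D (invoked 6): VC(A)=(1, 0), VC(C)=(0, 1), own-thread bump on thr1 → (1, 2)
merge at B (invoked 3): VC(A)=(1, 0), VC(C)=(0, 1), own-thread bump on thr0 → (2, 1)
merge at E (invoked 9): VC(D)=(1, 2), own-thread bump on thr1 → (1, 3)
merge at F (invoked 10): VC(B)=(2, 1), own-thread bump on thr0 → (3, 1)
merge at G (invoked 13): VC(E)=(1, 3), own-thread bump on thr1 → (1, 4)
merge at I (invoked 16): VC(G)=(1, 4), own-thread bump on thr1 → (1, 5)
merge at J (invoked 18): VC(I)=(1, 5), own-thread bump on thr1 → (1, 6)
merge at H (invoked 14): VC(F)=(3, 1), VC(J)=(1, 6), own-thread bump on thr0 → (4, 6)
merge at K (invoked 20): VC(H)=(4, 6), own-thread bump on thr0 → (5, 6)
merge at L (invoked 23): VC(K)=(5, 6), own-thread bump on thr0 → (6, 6)
target: VC(K) = (5, 6)

(5, 6)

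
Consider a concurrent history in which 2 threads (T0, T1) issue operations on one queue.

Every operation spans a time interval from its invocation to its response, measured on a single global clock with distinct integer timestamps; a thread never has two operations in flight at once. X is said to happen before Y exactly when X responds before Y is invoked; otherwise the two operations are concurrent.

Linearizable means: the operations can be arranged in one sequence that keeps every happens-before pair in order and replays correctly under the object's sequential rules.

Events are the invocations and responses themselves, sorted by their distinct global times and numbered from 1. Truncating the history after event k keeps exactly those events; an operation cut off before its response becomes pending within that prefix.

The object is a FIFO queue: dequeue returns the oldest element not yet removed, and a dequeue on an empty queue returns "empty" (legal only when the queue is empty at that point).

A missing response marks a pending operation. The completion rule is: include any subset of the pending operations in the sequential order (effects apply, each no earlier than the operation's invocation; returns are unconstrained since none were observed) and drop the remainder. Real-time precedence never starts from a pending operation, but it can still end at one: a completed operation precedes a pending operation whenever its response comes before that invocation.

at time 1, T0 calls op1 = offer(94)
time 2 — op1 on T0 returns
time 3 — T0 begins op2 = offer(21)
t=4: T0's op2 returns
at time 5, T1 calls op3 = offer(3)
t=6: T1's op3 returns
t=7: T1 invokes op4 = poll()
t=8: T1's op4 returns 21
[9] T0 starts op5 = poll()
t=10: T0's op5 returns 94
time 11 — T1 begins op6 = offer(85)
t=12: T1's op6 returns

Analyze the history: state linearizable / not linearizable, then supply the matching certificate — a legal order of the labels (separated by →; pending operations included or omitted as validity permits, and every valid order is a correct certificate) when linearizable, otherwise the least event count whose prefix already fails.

not linearizable — minimal violating prefix: 8 events

prefix check: 1..7 passes, 1..8 fails once op4's time-8 response joins
exactly one order of the 4 completed ops respects real time; the queue replay fails
for example op1, op2, op3, op4 fails at step 4: op4 poll() → 21 is not legal there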